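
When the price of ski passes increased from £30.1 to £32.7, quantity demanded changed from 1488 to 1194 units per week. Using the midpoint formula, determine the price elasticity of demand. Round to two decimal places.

-2.65

%ΔQ = (1194 − 1488)/[(1488 + 1194)/2] = -294/1341 ≈ -0.2192.
%Δp = (32.7 − 30.1)/[(30.1 + 32.7)/2] = 2.6/31.4 ≈ 0.0828.
Arc elasticity E = %ΔQ/%Δp ≈ -0.2192/0.0828 ≈ -2.65.
|E| > 1: demand is elastic over this range.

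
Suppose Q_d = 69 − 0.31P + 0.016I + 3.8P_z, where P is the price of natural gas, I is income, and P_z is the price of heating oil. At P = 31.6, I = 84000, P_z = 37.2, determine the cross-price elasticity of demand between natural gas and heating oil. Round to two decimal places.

0.09

Substituting, Q_d = 69 − 0.31(31.6) + 0.016(84000) + 3.8(37.2) = 69 − 9.796 + 1344 + 141.36 = 1544.564.
∂Q_d/∂P_z = +3.8, so E_xy = 3.8·(37.2/1544.564) ≈ 0.09.
E_xy > 0: the goods are substitutes.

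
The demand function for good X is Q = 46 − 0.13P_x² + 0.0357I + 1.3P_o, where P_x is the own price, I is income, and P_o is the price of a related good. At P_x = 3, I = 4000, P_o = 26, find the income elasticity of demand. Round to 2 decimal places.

First evaluate Q: 46 − 0.13(3)² + 0.0357(4000) + 1.3(26) = 46 − 1.17 + 142.8 + 33.8 = 221.43.
∂Q/∂I = +0.0357, so E_I = 0.0357·(4000/221.43) ≈ 0.64.
E_I ∈ (0,1): normal good (necessity).

0.64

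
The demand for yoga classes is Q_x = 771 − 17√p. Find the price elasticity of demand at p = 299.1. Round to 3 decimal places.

-0.308

At p = 299.1, Q_x = 476.9934.
dQ_x/dp = −17/(2√p) = −17/(2·17.2945).
Point elasticity E = (dQ_x/dp)·(p/Q_x) = -0.4915 × 299.1/476.9934 ≈ -0.308.
|E| < 1, so demand is inelastic at this price.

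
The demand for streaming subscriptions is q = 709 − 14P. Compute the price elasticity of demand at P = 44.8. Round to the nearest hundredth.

-7.67

At P = 44.8, q = 81.8.
dq/dP = −14.
Point elasticity E = (dq/dP)·(P/q) = -14 × 44.8/81.8 ≈ -7.67.
|E| > 1, so demand is elastic at this price.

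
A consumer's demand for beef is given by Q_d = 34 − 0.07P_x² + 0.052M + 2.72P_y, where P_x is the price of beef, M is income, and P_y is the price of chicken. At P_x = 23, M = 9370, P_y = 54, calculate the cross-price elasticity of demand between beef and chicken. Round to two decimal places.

First evaluate Q_d: 34 − 0.07(23)² + 0.052(9370) + 2.72(54) = 34 − 37.03 + 487.24 + 146.88 = 631.09.
∂Q_d/∂P_y = +2.72, so E_xy = 2.72·(54/631.09) ≈ 0.23.
E_xy > 0: the goods are substitutes.

0.23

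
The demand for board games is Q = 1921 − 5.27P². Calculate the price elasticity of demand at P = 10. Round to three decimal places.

At P = 10, Q = 1394.
dQ/dP = −2·5.27·P = −105.4.
Point elasticity E = (dQ/dP)·(P/Q) = -105.4 × 10/1394 ≈ -0.756.
|E| < 1, so demand is inelastic at this price.

-0.756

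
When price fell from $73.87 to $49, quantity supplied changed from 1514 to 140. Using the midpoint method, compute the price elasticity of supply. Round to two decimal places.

4.10

%ΔQ = (140 − 1514)/[(1514 + 140)/2] = -1374/827 ≈ -1.6614.
%ΔP = (49 − 73.87)/[(73.87 + 49)/2] = -24.87/61.435 ≈ -0.4048.
Arc elasticity E = %ΔQ/%ΔP ≈ -1.6614/-0.4048 ≈ 4.10.
|E| > 1: supply is elastic over this range.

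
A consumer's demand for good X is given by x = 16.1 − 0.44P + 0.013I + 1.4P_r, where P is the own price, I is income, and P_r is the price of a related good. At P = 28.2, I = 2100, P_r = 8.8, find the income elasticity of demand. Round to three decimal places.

0.630

First evaluate x: 16.1 − 0.44(28.2) + 0.013(2100) + 1.4(8.8) = 16.1 − 12.408 + 27.3 + 12.32 = 43.312.
∂x/∂I = +0.013, so E_I = 0.013·(2100/43.312) ≈ 0.630.
E_I ∈ (0,1): normal good (necessity).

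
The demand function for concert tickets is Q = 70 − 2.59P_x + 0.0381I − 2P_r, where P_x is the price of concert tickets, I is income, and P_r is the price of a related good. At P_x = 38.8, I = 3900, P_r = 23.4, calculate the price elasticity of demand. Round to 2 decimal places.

Evaluating quantity at (P_x, I, P_r) gives Q = 70 − 2.59(38.8) + 0.0381(3900) − 2(23.4) = 70 − 100.492 + 148.59 − 46.8 = 71.298.
∂Q/∂P_x = −2.59, so E_p = (−2.59)·(38.8/71.298) ≈ -1.41.
|E_p| > 1: demand is elastic.

-1.41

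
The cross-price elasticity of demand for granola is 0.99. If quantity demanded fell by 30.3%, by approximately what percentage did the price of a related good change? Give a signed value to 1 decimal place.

-30.6

%ΔQ ≈ E × %ΔP_y ⇒ %ΔP_y = %ΔQ / E = (-30.3%)/(0.99) ≈ -30.6%.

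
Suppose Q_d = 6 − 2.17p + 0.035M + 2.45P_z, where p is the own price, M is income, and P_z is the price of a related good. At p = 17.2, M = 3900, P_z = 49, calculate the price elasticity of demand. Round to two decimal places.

-0.17

Q_d = 6 − 2.17(17.2) + 0.035(3900) + 2.45(49) = 6 − 37.324 + 136.5 + 120.05 = 225.226.
∂Q_d/∂p = −2.17, so E_p = (−2.17)·(17.2/225.226) ≈ -0.17.
|E_p| < 1: demand is inelastic.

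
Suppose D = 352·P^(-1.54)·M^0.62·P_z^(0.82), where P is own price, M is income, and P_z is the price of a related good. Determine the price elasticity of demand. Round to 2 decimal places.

For a Cobb–Douglas (constant-elasticity) form D = A·P^α·…, the elasticity with respect to P equals the exponent α at every point.
Here the exponent on P is -1.54, so the price elasticity of demand is -1.54.

-1.54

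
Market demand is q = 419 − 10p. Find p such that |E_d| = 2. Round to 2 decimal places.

27.93

Set −bp/(a − bp) = −2 ⇒ bp = 2(a − bp) ⇒ bp(1+2) = 2·a.
p = 2·419/(10·3) ≈ 27.93.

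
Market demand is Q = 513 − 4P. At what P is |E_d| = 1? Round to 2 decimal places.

64.13

For linear demand Q = a − bP, E = −bP/(a − bP). |E| = 1 ⇒ bP = a − bP ⇒ P = a/(2b).
P = 513/(2·4) ≈ 64.13.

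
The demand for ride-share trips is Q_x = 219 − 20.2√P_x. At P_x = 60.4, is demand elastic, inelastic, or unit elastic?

elastic

At P_x = 60.4, Q_x = 62.0108.
dQ_x/dP_x = −20.2/(2√P_x) = −20.2/(2·7.7717).
Point elasticity E = (dQ_x/dP_x)·(P_x/Q_x) = -1.2996 × 60.4/62.0108 ≈ -1.266.
|E| ≈ 1.266 > 1, so demand is elastic.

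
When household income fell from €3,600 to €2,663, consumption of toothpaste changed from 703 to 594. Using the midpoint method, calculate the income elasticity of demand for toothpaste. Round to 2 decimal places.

0.56

%ΔQ = (594 − 703)/[(703+594)/2] = -109/648.5 ≈ -0.1681.
%ΔY = (2,663 − 3,600)/[(3,600+2,663)/2] = -937/3131.5 ≈ -0.2992.
E_I = %ΔQ/%ΔY ≈ 0.56.
E_I ∈ (0,1): normal good (necessity).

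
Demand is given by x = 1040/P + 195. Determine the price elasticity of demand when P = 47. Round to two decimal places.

-0.10

At P = 47, x = 217.1277.
dx/dP = −1040/P² = −0.4708.
Point elasticity E = (dx/dP)·(P/x) = -0.4708 × 47/217.1277 ≈ -0.10.
|E| < 1, so demand is inelastic at this price.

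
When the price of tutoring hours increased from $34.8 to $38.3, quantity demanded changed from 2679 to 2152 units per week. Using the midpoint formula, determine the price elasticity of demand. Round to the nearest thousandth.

-2.278

%ΔQ = (2152 − 2679)/[(2679 + 2152)/2] = -527/2415.5 ≈ -0.2182.
%Δp = (38.3 − 34.8)/[(34.8 + 38.3)/2] = 3.5/36.55 ≈ 0.0958.
Arc elasticity E = %ΔQ/%Δp ≈ -0.2182/0.0958 ≈ -2.278.
|E| > 1: demand is elastic over this range.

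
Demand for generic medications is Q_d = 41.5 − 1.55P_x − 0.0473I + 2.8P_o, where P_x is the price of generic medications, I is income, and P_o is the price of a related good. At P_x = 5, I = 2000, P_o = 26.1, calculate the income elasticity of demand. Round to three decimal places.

At the given point, Q_d = 41.5 − 1.55(5) − 0.0473(2000) + 2.8(26.1) = 41.5 − 7.75 − 94.6 + 73.08 = 12.23.
∂Q_d/∂I = −0.0473, so E_I = -0.0473·(2000/12.23) ≈ -7.735.
E_I < 0: inferior good.

-7.735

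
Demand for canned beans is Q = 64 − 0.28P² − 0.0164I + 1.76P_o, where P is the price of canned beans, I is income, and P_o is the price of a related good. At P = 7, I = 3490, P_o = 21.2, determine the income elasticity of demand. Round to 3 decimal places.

-1.885

Substituting, Q = 64 − 0.28(7)² − 0.0164(3490) + 1.76(21.2) = 64 − 13.72 − 57.236 + 37.312 = 30.356.
∂Q/∂I = −0.0164, so E_I = -0.0164·(3490/30.356) ≈ -1.885.
E_I < 0: inferior good.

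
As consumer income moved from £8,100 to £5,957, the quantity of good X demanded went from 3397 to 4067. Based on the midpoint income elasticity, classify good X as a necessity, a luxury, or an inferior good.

%ΔQ = (4067 − 3397)/[(3397+4067)/2] = 670/3732 ≈ 0.1795.
%ΔI = (5,957 − 8,100)/[(8,100+5,957)/2] = -2143/7028.5 ≈ -0.3049.
E_I = %ΔQ/%ΔI ≈ -0.589.
E_I < 0: inferior good.

inferior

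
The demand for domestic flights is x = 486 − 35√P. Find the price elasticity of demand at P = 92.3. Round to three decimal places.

-1.123

At P = 92.3, x = 149.7449.
dx/dP = −35/(2√P) = −35/(2·9.6073).
Point elasticity E = (dx/dP)·(P/x) = -1.8215 × 92.3/149.7449 ≈ -1.123.
|E| > 1, so demand is elastic at this price.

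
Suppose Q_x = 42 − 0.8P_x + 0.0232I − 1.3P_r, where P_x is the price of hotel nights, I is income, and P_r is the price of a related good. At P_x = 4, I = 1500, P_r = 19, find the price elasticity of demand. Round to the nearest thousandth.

First evaluate Q_x: 42 − 0.8(4) + 0.0232(1500) − 1.3(19) = 42 − 3.2 + 34.8 − 24.7 = 48.9.
∂Q_x/∂P_x = −0.8, so E_p = (−0.8)·(4/48.9) ≈ -0.065.
|E_p| < 1: demand is inelastic.

-0.065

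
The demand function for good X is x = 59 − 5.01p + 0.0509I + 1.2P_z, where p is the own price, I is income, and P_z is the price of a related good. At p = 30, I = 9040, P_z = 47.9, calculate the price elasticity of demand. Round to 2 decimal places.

-0.35

Evaluating quantity at (p, I, P_z) gives x = 59 − 5.01(30) + 0.0509(9040) + 1.2(47.9) = 59 − 150.3 + 460.136 + 57.48 = 426.316.
∂x/∂p = −5.01, so E_p = (−5.01)·(30/426.316) ≈ -0.35.
|E_p| < 1: demand is inelastic.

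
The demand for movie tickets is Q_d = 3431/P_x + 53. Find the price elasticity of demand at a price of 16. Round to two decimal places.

-0.80

At P_x = 16, Q_d = 267.4375.
dQ_d/dP_x = −3431/P_x² = −13.4023.
Point elasticity E = (dQ_d/dP_x)·(P_x/Q_d) = -13.4023 × 16/267.4375 ≈ -0.80.
|E| < 1, so demand is inelastic at this price.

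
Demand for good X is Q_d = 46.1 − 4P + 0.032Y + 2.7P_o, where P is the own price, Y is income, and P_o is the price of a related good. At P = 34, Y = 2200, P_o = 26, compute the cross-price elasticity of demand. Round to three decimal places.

Substituting, Q_d = 46.1 − 4(34) + 0.032(2200) + 2.7(26) = 46.1 − 136 + 70.4 + 70.2 = 50.7.
∂Q_d/∂P_o = +2.7, so E_xy = 2.7·(26/50.7) ≈ 1.385.
E_xy > 0: the goods are substitutes.

1.385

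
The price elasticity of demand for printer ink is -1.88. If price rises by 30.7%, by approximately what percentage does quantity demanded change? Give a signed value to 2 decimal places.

-57.72

%ΔQ ≈ E × %ΔP = (-1.88) × (30.7%) ≈ -57.72%.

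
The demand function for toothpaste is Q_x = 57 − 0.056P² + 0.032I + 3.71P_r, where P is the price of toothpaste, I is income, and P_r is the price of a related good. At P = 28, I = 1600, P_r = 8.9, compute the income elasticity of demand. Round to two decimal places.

First evaluate Q_x: 57 − 0.056(28)² + 0.032(1600) + 3.71(8.9) = 57 − 43.904 + 51.2 + 33.019 = 97.315.
∂Q_x/∂I = +0.032, so E_I = 0.032·(1600/97.315) ≈ 0.53.
E_I ∈ (0,1): normal good (necessity).

0.53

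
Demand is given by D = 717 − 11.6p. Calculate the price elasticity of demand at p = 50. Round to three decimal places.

-4.234

At p = 50, D = 137.
dD/dp = −11.6.
Point elasticity E = (dD/dp)·(p/D) = -11.6 × 50/137 ≈ -4.234.
|E| > 1, so demand is elastic at this price.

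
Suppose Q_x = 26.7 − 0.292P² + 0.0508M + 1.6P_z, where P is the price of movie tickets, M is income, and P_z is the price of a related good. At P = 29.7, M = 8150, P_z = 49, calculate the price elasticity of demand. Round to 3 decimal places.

At the given point, Q_x = 26.7 − 0.292(29.7)² + 0.0508(8150) + 1.6(49) = 26.7 − 257.5703 + 414.02 + 78.4 = 261.5497.
∂Q_x/∂P = −2·0.292·P = -17.3448, so E_p = -17.3448·(29.7/261.5497) ≈ -1.970.
|E_p| > 1: demand is elastic.

-1.970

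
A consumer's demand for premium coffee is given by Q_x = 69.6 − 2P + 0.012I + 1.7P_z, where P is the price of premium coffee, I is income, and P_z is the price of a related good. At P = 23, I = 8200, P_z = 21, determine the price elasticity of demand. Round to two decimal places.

First evaluate Q_x: 69.6 − 2(23) + 0.012(8200) + 1.7(21) = 69.6 − 46 + 98.4 + 35.7 = 157.7.
∂Q_x/∂P = −2, so E_p = (−2)·(23/157.7) ≈ -0.29.
|E_p| < 1: demand is inelastic.

-0.29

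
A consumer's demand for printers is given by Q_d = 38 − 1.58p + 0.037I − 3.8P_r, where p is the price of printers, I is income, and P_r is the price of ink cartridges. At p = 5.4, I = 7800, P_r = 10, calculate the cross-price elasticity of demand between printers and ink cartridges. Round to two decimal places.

First evaluate Q_d: 38 − 1.58(5.4) + 0.037(7800) − 3.8(10) = 38 − 8.532 + 288.6 − 38 = 280.068.
∂Q_d/∂P_r = −3.8, so E_xy = -3.8·(10/280.068) ≈ -0.14.
E_xy < 0: the goods are complements.

-0.14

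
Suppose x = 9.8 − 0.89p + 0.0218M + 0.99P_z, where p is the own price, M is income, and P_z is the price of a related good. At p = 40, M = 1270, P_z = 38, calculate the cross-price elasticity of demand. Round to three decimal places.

0.952

Substituting, x = 9.8 − 0.89(40) + 0.0218(1270) + 0.99(38) = 9.8 − 35.6 + 27.686 + 37.62 = 39.506.
∂x/∂P_z = +0.99, so E_xy = 0.99·(38/39.506) ≈ 0.952.
E_xy > 0: the goods are substitutes.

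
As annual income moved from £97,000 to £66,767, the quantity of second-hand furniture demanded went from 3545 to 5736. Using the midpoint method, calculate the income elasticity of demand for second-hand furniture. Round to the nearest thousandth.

%ΔQ = (5736 − 3545)/[(3545+5736)/2] = 2191/4640.5 ≈ 0.4721.
%ΔI = (66,767 − 97,000)/[(97,000+66,767)/2] = -30233/81883.5 ≈ -0.3692.
E_I = %ΔQ/%ΔI ≈ -1.279.
E_I < 0: inferior good.

-1.279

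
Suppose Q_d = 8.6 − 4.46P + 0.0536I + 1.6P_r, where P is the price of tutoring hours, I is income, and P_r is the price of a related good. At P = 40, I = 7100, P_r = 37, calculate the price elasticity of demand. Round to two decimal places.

-0.66

At the given point, Q_d = 8.6 − 4.46(40) + 0.0536(7100) + 1.6(37) = 8.6 − 178.4 + 380.56 + 59.2 = 269.96.
∂Q_d/∂P = −4.46, so E_p = (−4.46)·(40/269.96) ≈ -0.66.
|E_p| < 1: demand is inelastic.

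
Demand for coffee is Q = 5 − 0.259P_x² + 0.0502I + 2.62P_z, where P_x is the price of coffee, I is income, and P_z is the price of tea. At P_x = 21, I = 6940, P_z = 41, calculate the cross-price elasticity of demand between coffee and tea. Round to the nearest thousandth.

At the given point, Q = 5 − 0.259(21)² + 0.0502(6940) + 2.62(41) = 5 − 114.219 + 348.388 + 107.42 = 346.589.
∂Q/∂P_z = +2.62, so E_xy = 2.62·(41/346.589) ≈ 0.310.
E_xy > 0: the goods are substitutes.

0.310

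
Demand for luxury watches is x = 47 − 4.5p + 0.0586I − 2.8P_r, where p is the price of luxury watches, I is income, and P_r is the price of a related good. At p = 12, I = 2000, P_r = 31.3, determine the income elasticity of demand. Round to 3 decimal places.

5.195

Evaluating quantity at (p, I, P_r) gives x = 47 − 4.5(12) + 0.0586(2000) − 2.8(31.3) = 47 − 54 + 117.2 − 87.64 = 22.56.
∂x/∂I = +0.0586, so E_I = 0.0586·(2000/22.56) ≈ 5.195.
E_I > 1: normal good (luxury).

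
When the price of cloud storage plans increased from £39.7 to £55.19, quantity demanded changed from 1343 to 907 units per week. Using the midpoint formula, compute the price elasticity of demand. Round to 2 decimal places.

-1.19

%Δq = (907 − 1343)/[(1343 + 907)/2] = -436/1125 ≈ -0.3876.
%ΔP = (55.19 − 39.7)/[(39.7 + 55.19)/2] = 15.49/47.445 ≈ 0.3265.
Arc elasticity E = %Δq/%ΔP ≈ -0.3876/0.3265 ≈ -1.19.
|E| > 1: demand is elastic over this range.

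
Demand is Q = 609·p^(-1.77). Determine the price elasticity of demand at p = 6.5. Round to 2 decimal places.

-1.77

For a Cobb–Douglas (constant-elasticity) form Q = A·p^α·…, the elasticity with respect to p equals the exponent α at every point.
Here the exponent on p is -1.77, so the price elasticity of demand is -1.77.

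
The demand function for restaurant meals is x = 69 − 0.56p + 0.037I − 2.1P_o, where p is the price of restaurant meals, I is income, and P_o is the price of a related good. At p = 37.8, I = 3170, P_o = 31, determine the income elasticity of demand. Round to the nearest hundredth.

Evaluating quantity at (p, I, P_o) gives x = 69 − 0.56(37.8) + 0.037(3170) − 2.1(31) = 69 − 21.168 + 117.29 − 65.1 = 100.022.
∂x/∂I = +0.037, so E_I = 0.037·(3170/100.022) ≈ 1.17.
E_I > 1: normal good (luxury).

1.17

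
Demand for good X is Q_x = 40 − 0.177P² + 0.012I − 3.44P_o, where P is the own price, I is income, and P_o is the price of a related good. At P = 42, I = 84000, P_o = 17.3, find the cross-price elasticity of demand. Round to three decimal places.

-0.088

Substituting, Q_x = 40 − 0.177(42)² + 0.012(84000) − 3.44(17.3) = 40 − 312.228 + 1008 − 59.512 = 676.26.
∂Q_x/∂P_o = −3.44, so E_xy = -3.44·(17.3/676.26) ≈ -0.088.
E_xy < 0: the goods are complements.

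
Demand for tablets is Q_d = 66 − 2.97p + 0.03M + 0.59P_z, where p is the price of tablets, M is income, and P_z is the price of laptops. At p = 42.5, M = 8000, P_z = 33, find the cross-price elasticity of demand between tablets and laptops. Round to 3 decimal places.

0.098

At the given point, Q_d = 66 − 2.97(42.5) + 0.03(8000) + 0.59(33) = 66 − 126.225 + 240 + 19.47 = 199.245.
∂Q_d/∂P_z = +0.59, so E_xy = 0.59·(33/199.245) ≈ 0.098.
E_xy > 0: the goods are substitutes.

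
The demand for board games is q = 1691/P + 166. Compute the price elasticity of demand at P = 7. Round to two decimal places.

At P = 7, q = 407.5714.
dq/dP = −1691/P² = −34.5102.
Point elasticity E = (dq/dP)·(P/q) = -34.5102 × 7/407.5714 ≈ -0.59.
|E| < 1, so demand is inelastic at this price.

-0.59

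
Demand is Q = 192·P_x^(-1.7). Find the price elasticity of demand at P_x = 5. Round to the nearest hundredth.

-1.70

For a Cobb–Douglas (constant-elasticity) form Q = A·P_x^α·…, the elasticity with respect to P_x equals the exponent α at every point.
Here the exponent on P_x is -1.7, so the price elasticity of demand is -1.70.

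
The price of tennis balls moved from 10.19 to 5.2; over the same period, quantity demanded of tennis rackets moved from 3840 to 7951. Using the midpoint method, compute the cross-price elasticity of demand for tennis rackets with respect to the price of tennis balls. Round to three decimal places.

%ΔQ_x = (7951 − 3840)/[(3840+7951)/2] = 4111/5895.5 ≈ 0.6973.
%ΔP_y = (5.2 − 10.19)/[(10.19+5.2)/2] ≈ -0.6485.
E_xy = 0.6973/-0.6485 ≈ -1.075.
E_xy < 0, so tennis rackets and tennis balls are complements.

-1.075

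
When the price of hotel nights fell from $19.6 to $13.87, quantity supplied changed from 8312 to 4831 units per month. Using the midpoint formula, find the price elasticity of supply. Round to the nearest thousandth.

%ΔQ = (4831 − 8312)/[(8312 + 4831)/2] = -3481/6571.5 ≈ -0.5297.
%ΔP = (13.87 − 19.6)/[(19.6 + 13.87)/2] = -5.73/16.735 ≈ -0.3424.
Arc elasticity E = %ΔQ/%ΔP ≈ -0.5297/-0.3424 ≈ 1.547.
|E| > 1: supply is elastic over this range.

1.547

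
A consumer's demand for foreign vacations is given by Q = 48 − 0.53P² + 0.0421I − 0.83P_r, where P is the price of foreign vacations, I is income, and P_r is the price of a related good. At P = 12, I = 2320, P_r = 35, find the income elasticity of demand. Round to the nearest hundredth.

Q = 48 − 0.53(12)² + 0.0421(2320) − 0.83(35) = 48 − 76.32 + 97.672 − 29.05 = 40.302.
∂Q/∂I = +0.0421, so E_I = 0.0421·(2320/40.302) ≈ 2.42.
E_I > 1: normal good (luxury).

2.42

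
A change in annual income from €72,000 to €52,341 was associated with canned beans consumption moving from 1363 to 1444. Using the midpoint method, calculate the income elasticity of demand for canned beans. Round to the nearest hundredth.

%ΔQ = (1444 − 1363)/[(1363+1444)/2] = 81/1403.5 ≈ 0.0577.
%ΔM = (52,341 − 72,000)/[(72,000+52,341)/2] = -19659/62170.5 ≈ -0.3162.
E_I = %ΔQ/%ΔM ≈ -0.18.
E_I < 0: inferior good.

-0.18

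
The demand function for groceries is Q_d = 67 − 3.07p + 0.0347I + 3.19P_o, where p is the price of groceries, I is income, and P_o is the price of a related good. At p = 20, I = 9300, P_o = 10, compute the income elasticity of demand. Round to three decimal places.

At the given point, Q_d = 67 − 3.07(20) + 0.0347(9300) + 3.19(10) = 67 − 61.4 + 322.71 + 31.9 = 360.21.
∂Q_d/∂I = +0.0347, so E_I = 0.0347·(9300/360.21) ≈ 0.896.
E_I ∈ (0,1): normal good (necessity).

0.896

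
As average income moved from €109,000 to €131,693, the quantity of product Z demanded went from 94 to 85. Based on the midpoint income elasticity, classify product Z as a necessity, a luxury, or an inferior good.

%ΔQ = (85 − 94)/[(94+85)/2] = -9/89.5 ≈ -0.1006.
%ΔY = (131,693 − 109,000)/[(109,000+131,693)/2] = 22693/120346.5 ≈ 0.1886.
E_I = %ΔQ/%ΔY ≈ -0.533.
E_I < 0: inferior good.

inferior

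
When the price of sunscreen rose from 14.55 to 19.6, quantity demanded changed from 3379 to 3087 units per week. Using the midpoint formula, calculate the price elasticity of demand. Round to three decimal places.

-0.305

%Δq = (3087 − 3379)/[(3379 + 3087)/2] = -292/3233 ≈ -0.0903.
%Δp = (19.6 − 14.55)/[(14.55 + 19.6)/2] = 5.05/17.075 ≈ 0.2958.
Arc elasticity E = %Δq/%Δp ≈ -0.0903/0.2958 ≈ -0.305.
|E| < 1: demand is inelastic over this range.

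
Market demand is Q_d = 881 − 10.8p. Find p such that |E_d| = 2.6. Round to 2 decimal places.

58.91

Set −bp/(a − bp) = −2.6 ⇒ bp = 2.6(a − bp) ⇒ bp(1+2.6) = 2.6·a.
p = 2.6·881/(10.8·3.6) ≈ 58.91.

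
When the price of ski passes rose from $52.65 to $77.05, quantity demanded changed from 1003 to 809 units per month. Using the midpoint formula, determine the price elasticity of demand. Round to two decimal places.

-0.57

%Δq = (809 − 1003)/[(1003 + 809)/2] = -194/906 ≈ -0.2141.
%ΔP = (77.05 − 52.65)/[(52.65 + 77.05)/2] = 24.4/64.85 ≈ 0.3763.
Arc elasticity E = %Δq/%ΔP ≈ -0.2141/0.3763 ≈ -0.57.
|E| < 1: demand is inelastic over this range.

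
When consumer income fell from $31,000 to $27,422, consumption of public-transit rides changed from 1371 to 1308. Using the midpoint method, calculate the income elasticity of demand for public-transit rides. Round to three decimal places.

0.384

%ΔQ = (1308 − 1371)/[(1371+1308)/2] = -63/1339.5 ≈ -0.0470.
%ΔI = (27,422 − 31,000)/[(31,000+27,422)/2] = -3578/29211 ≈ -0.1225.
E_I = %ΔQ/%ΔI ≈ 0.384.
E_I ∈ (0,1): normal good (necessity).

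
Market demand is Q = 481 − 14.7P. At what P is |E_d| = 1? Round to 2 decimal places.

16.36

For linear demand Q = a − bP, E = −bP/(a − bP). |E| = 1 ⇒ bP = a − bP ⇒ P = a/(2b).
P = 481/(2·14.7) ≈ 16.36.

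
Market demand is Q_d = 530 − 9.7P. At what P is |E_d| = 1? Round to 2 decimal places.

For linear demand Q_d = a − bP, E = −bP/(a − bP). |E| = 1 ⇒ bP = a − bP ⇒ P = a/(2b).
P = 530/(2·9.7) ≈ 27.32.

27.32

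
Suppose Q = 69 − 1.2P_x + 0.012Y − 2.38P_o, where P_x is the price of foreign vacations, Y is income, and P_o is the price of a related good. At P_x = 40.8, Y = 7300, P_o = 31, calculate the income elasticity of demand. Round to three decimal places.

2.587

Q = 69 − 1.2(40.8) + 0.012(7300) − 2.38(31) = 69 − 48.96 + 87.6 − 73.78 = 33.86.
∂Q/∂Y = +0.012, so E_I = 0.012·(7300/33.86) ≈ 2.587.
E_I > 1: normal good (luxury).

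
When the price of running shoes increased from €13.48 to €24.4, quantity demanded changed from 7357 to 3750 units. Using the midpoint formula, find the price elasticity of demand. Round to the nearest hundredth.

%Δq = (3750 − 7357)/[(7357 + 3750)/2] = -3607/5553.5 ≈ -0.6495.
%Δp = (24.4 − 13.48)/[(13.48 + 24.4)/2] = 10.92/18.94 ≈ 0.5766.
Arc elasticity E = %Δq/%Δp ≈ -0.6495/0.5766 ≈ -1.13.
|E| > 1: demand is elastic over this range.

-1.13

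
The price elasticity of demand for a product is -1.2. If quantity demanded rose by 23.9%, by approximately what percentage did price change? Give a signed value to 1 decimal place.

%ΔQ ≈ E × %ΔP ⇒ %ΔP = %ΔQ / E = (23.9%)/(-1.2) ≈ -19.9%.

-19.9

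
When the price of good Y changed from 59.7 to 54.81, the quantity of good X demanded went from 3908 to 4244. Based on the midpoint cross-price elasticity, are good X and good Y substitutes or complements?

complements

%ΔQ_x = (4244 − 3908)/[(3908+4244)/2] = 336/4076 ≈ 0.0824.
%ΔP_y = (54.81 − 59.7)/[(59.7+54.81)/2] ≈ -0.0854.
E_xy = 0.0824/-0.0854 ≈ -0.965.
E_xy < 0, so the goods are complements.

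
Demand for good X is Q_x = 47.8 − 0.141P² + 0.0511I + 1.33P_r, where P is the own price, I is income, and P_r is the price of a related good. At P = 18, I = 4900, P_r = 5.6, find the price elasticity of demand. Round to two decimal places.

-0.35

Evaluating quantity at (P, I, P_r) gives Q_x = 47.8 − 0.141(18)² + 0.0511(4900) + 1.33(5.6) = 47.8 − 45.684 + 250.39 + 7.448 = 259.954.
∂Q_x/∂P = −2·0.141·P = -5.076, so E_p = -5.076·(18/259.954) ≈ -0.35.
|E_p| < 1: demand is inelastic.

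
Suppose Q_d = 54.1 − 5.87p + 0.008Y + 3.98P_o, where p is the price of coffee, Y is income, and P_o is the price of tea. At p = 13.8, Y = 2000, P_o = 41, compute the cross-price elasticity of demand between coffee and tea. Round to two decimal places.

Substituting, Q_d = 54.1 − 5.87(13.8) + 0.008(2000) + 3.98(41) = 54.1 − 81.006 + 16 + 163.18 = 152.274.
∂Q_d/∂P_o = +3.98, so E_xy = 3.98·(41/152.274) ≈ 1.07.
E_xy > 0: the goods are substitutes.

1.07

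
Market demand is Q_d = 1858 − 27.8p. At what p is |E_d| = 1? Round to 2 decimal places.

33.42

For linear demand Q_d = a − bp, E = −bp/(a − bp). |E| = 1 ⇒ bp = a − bp ⇒ p = a/(2b).
p = 1858/(2·27.8) ≈ 33.42.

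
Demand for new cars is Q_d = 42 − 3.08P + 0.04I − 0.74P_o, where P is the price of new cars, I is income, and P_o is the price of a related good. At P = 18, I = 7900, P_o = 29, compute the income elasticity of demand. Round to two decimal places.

1.12

First evaluate Q_d: 42 − 3.08(18) + 0.04(7900) − 0.74(29) = 42 − 55.44 + 316 − 21.46 = 281.1.
∂Q_d/∂I = +0.04, so E_I = 0.04·(7900/281.1) ≈ 1.12.
E_I > 1: normal good (luxury).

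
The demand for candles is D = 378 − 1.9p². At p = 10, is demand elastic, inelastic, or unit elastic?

elastic

At p = 10, D = 188.
dD/dp = −2·1.9·p = −38.
Point elasticity E = (dD/dp)·(p/D) = -38 × 10/188 ≈ -2.021.
|E| ≈ 2.021 > 1, so demand is elastic.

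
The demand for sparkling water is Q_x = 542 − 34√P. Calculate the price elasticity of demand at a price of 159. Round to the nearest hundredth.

-1.89

At P = 159, Q_x = 113.2763.
dQ_x/dP = −34/(2√P) = −34/(2·12.6095).
Point elasticity E = (dQ_x/dP)·(P/Q_x) = -1.3482 × 159/113.2763 ≈ -1.89.
|E| > 1, so demand is elastic at this price.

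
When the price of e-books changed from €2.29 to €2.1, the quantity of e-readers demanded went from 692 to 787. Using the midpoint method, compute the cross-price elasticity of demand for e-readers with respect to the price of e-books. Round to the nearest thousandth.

%ΔQ_x = (787 − 692)/[(692+787)/2] = 95/739.5 ≈ 0.1285.
%ΔP_y = (2.1 − 2.29)/[(2.29+2.1)/2] ≈ -0.0866.
E_xy = 0.1285/-0.0866 ≈ -1.484.
E_xy < 0, so e-readers and e-books are complements.

-1.484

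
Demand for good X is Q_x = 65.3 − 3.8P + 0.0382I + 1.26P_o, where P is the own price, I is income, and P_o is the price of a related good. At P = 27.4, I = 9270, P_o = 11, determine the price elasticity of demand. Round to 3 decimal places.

-0.316

Substituting, Q_x = 65.3 − 3.8(27.4) + 0.0382(9270) + 1.26(11) = 65.3 − 104.12 + 354.114 + 13.86 = 329.154.
∂Q_x/∂P = −3.8, so E_p = (−3.8)·(27.4/329.154) ≈ -0.316.
|E_p| < 1: demand is inelastic.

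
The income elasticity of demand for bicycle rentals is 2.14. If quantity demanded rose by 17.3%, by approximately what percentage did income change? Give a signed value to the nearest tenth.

%ΔQ ≈ E × %ΔI ⇒ %ΔI = %ΔQ / E = (17.3%)/(2.14) ≈ 8.1%.

8.1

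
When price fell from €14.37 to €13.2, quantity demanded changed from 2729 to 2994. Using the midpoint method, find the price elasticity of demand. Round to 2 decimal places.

%ΔQ = (2994 − 2729)/[(2729 + 2994)/2] = 265/2861.5 ≈ 0.0926.
%ΔP = (13.2 − 14.37)/[(14.37 + 13.2)/2] = -1.17/13.785 ≈ -0.0849.
Arc elasticity E = %ΔQ/%ΔP ≈ 0.0926/-0.0849 ≈ -1.09.
|E| > 1: demand is elastic over this range.

-1.09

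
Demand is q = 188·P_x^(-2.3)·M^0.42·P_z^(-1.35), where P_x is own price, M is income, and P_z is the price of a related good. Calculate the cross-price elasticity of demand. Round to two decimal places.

For a Cobb–Douglas (constant-elasticity) form q = A·P_z^α·…, the elasticity with respect to P_z equals the exponent α at every point.
Here the exponent on P_z is -1.35, so the cross-price elasticity of demand is -1.35.

-1.35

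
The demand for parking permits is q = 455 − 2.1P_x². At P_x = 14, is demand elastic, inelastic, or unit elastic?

At P_x = 14, q = 43.4.
dq/dP_x = −2·2.1·P_x = −58.8.
Point elasticity E = (dq/dP_x)·(P_x/q) = -58.8 × 14/43.4 ≈ -18.968.
|E| ≈ 18.968 > 1, so demand is elastic.

elastic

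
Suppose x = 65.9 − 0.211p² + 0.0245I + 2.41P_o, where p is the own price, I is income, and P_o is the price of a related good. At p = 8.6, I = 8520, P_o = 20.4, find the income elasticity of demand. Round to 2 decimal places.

At the given point, x = 65.9 − 0.211(8.6)² + 0.0245(8520) + 2.41(20.4) = 65.9 − 15.6056 + 208.74 + 49.164 = 308.1984.
∂x/∂I = +0.0245, so E_I = 0.0245·(8520/308.1984) ≈ 0.68.
E_I ∈ (0,1): normal good (necessity).

0.68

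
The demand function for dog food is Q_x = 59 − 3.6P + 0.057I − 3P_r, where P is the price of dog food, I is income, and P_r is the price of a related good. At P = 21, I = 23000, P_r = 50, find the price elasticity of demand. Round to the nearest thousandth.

Substituting, Q_x = 59 − 3.6(21) + 0.057(23000) − 3(50) = 59 − 75.6 + 1311 − 150 = 1144.4.
∂Q_x/∂P = −3.6, so E_p = (−3.6)·(21/1144.4) ≈ -0.066.
|E_p| < 1: demand is inelastic.

-0.066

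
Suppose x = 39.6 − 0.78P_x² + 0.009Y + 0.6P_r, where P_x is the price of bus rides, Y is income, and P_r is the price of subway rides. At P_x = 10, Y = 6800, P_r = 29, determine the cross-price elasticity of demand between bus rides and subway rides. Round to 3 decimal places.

0.433

Evaluating quantity at (P_x, Y, P_r) gives x = 39.6 − 0.78(10)² + 0.009(6800) + 0.6(29) = 39.6 − 78 + 61.2 + 17.4 = 40.2.
∂x/∂P_r = +0.6, so E_xy = 0.6·(29/40.2) ≈ 0.433.
E_xy > 0: the goods are substitutes.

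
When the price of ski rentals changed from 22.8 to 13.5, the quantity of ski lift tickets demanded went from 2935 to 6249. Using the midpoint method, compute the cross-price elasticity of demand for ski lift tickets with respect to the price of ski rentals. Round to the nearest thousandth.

-1.408

%ΔQ_x = (6249 − 2935)/[(2935+6249)/2] = 3314/4592 ≈ 0.7217.
%ΔP_y = (13.5 − 22.8)/[(22.8+13.5)/2] ≈ -0.5124.
E_xy = 0.7217/-0.5124 ≈ -1.408.
E_xy < 0, so ski lift tickets and ski rentals are complements.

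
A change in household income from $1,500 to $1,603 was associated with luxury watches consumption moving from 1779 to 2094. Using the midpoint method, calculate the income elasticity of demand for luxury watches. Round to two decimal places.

2.45

%ΔQ = (2094 − 1779)/[(1779+2094)/2] = 315/1936.5 ≈ 0.1627.
%ΔI = (1,603 − 1,500)/[(1,500+1,603)/2] = 103/1551.5 ≈ 0.0664.
E_I = %ΔQ/%ΔI ≈ 2.45.
E_I > 1: normal good (luxury).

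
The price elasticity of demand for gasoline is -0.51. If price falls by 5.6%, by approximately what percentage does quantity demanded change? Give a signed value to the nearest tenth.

2.9

%ΔQ ≈ E × %ΔP = (-0.51) × (-5.6%) ≈ 2.9%.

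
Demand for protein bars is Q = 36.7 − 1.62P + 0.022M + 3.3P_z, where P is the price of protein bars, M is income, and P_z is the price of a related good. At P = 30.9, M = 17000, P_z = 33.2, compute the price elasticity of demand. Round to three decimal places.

-0.106

At the given point, Q = 36.7 − 1.62(30.9) + 0.022(17000) + 3.3(33.2) = 36.7 − 50.058 + 374 + 109.56 = 470.202.
∂Q/∂P = −1.62, so E_p = (−1.62)·(30.9/470.202) ≈ -0.106.
|E_p| < 1: demand is inelastic.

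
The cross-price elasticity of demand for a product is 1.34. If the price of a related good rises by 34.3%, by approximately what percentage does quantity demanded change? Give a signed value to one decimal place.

46.0

%ΔQ ≈ E × %ΔP_y = (1.34) × (34.3%) ≈ 46.0%.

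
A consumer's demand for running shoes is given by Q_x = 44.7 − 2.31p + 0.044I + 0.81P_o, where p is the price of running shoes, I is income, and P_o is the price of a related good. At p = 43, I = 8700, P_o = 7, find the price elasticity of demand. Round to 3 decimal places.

-0.298

Evaluating quantity at (p, I, P_o) gives Q_x = 44.7 − 2.31(43) + 0.044(8700) + 0.81(7) = 44.7 − 99.33 + 382.8 + 5.67 = 333.84.
∂Q_x/∂p = −2.31, so E_p = (−2.31)·(43/333.84) ≈ -0.298.
|E_p| < 1: demand is inelastic.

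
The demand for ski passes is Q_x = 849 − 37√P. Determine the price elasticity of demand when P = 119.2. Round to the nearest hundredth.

At P = 119.2, Q_x = 445.0386.
dQ_x/dP = −37/(2√P) = −37/(2·10.9179).
Point elasticity E = (dQ_x/dP)·(P/Q_x) = -1.6945 × 119.2/445.0386 ≈ -0.45.
|E| < 1, so demand is inelastic at this price.

-0.45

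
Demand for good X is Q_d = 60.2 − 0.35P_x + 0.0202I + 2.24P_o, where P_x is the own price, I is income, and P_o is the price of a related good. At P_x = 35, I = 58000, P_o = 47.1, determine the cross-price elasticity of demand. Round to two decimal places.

First evaluate Q_d: 60.2 − 0.35(35) + 0.0202(58000) + 2.24(47.1) = 60.2 − 12.25 + 1171.6 + 105.504 = 1325.054.
∂Q_d/∂P_o = +2.24, so E_xy = 2.24·(47.1/1325.054) ≈ 0.08.
E_xy > 0: the goods are substitutes.

0.08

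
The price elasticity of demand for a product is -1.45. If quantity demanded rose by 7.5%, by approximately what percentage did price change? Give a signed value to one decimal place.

%ΔQ ≈ E × %ΔP ⇒ %ΔP = %ΔQ / E = (7.5%)/(-1.45) ≈ -5.2%.

-5.2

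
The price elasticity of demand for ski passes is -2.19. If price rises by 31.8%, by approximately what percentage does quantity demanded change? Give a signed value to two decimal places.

-69.64

%ΔQ ≈ E × %ΔP = (-2.19) × (31.8%) ≈ -69.64%.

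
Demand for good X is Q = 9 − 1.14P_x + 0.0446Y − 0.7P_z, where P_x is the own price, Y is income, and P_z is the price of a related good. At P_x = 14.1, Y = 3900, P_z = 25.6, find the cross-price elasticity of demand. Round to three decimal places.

-0.120

Substituting, Q = 9 − 1.14(14.1) + 0.0446(3900) − 0.7(25.6) = 9 − 16.074 + 173.94 − 17.92 = 148.946.
∂Q/∂P_z = −0.7, so E_xy = -0.7·(25.6/148.946) ≈ -0.120.
E_xy < 0: the goods are complements.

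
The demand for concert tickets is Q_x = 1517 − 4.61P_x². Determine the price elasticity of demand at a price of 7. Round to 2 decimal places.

At P_x = 7, Q_x = 1291.11.
dQ_x/dP_x = −2·4.61·P_x = −64.54.
Point elasticity E = (dQ_x/dP_x)·(P_x/Q_x) = -64.54 × 7/1291.11 ≈ -0.35.
|E| < 1, so demand is inelastic at this price.

-0.35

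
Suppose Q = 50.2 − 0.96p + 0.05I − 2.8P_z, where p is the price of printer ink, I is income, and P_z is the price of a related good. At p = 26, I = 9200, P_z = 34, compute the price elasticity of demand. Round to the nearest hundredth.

-0.06

Evaluating quantity at (p, I, P_z) gives Q = 50.2 − 0.96(26) + 0.05(9200) − 2.8(34) = 50.2 − 24.96 + 460 − 95.2 = 390.04.
∂Q/∂p = −0.96, so E_p = (−0.96)·(26/390.04) ≈ -0.06.
|E_p| < 1: demand is inelastic.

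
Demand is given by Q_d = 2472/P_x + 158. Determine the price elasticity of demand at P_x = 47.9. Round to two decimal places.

At P_x = 47.9, Q_d = 209.6075.
dQ_d/dP_x = −2472/P_x² = −1.0774.
Point elasticity E = (dQ_d/dP_x)·(P_x/Q_d) = -1.0774 × 47.9/209.6075 ≈ -0.25.
|E| < 1, so demand is inelastic at this price.

-0.25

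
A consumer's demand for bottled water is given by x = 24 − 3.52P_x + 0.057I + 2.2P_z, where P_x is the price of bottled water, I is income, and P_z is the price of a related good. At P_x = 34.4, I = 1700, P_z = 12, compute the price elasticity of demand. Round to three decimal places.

Substituting, x = 24 − 3.52(34.4) + 0.057(1700) + 2.2(12) = 24 − 121.088 + 96.9 + 26.4 = 26.212.
∂x/∂P_x = −3.52, so E_p = (−3.52)·(34.4/26.212) ≈ -4.620.
|E_p| > 1: demand is elastic.

-4.620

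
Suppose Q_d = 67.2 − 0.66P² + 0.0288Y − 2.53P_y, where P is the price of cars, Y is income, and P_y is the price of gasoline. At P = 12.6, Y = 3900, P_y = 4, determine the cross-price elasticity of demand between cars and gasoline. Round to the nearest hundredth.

-0.16

At the given point, Q_d = 67.2 − 0.66(12.6)² + 0.0288(3900) − 2.53(4) = 67.2 − 104.7816 + 112.32 − 10.12 = 64.6184.
∂Q_d/∂P_y = −2.53, so E_xy = -2.53·(4/64.6184) ≈ -0.16.
E_xy < 0: the goods are complements.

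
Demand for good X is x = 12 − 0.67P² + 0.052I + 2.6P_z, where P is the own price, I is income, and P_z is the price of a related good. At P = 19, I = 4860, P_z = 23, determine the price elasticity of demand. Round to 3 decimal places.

-5.853

First evaluate x: 12 − 0.67(19)² + 0.052(4860) + 2.6(23) = 12 − 241.87 + 252.72 + 59.8 = 82.65.
∂x/∂P = −2·0.67·P = -25.46, so E_p = -25.46·(19/82.65) ≈ -5.853.
|E_p| > 1: demand is elastic.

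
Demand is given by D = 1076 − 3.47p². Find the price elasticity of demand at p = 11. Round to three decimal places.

At p = 11, D = 656.13.
dD/dp = −2·3.47·p = −76.34.
Point elasticity E = (dD/dp)·(p/D) = -76.34 × 11/656.13 ≈ -1.280.
|E| > 1, so demand is elastic at this price.

-1.280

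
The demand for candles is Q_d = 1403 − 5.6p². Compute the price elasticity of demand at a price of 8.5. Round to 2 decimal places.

At p = 8.5, Q_d = 998.4.
dQ_d/dp = −2·5.6·p = −95.2.
Point elasticity E = (dQ_d/dp)·(p/Q_d) = -95.2 × 8.5/998.4 ≈ -0.81.
|E| < 1, so demand is inelastic at this price.

-0.81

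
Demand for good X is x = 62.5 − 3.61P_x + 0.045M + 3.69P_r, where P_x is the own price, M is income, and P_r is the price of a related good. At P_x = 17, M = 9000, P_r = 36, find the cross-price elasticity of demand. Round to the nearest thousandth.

0.246

Substituting, x = 62.5 − 3.61(17) + 0.045(9000) + 3.69(36) = 62.5 − 61.37 + 405 + 132.84 = 538.97.
∂x/∂P_r = +3.69, so E_xy = 3.69·(36/538.97) ≈ 0.246.
E_xy > 0: the goods are substitutes.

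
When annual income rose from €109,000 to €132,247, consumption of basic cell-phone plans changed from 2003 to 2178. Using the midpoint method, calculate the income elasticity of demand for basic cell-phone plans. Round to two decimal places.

%ΔQ = (2178 − 2003)/[(2003+2178)/2] = 175/2090.5 ≈ 0.0837.
%ΔY = (132,247 − 109,000)/[(109,000+132,247)/2] = 23247/120623.5 ≈ 0.1927.
E_I = %ΔQ/%ΔY ≈ 0.43.
E_I ∈ (0,1): normal good (necessity).

0.43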